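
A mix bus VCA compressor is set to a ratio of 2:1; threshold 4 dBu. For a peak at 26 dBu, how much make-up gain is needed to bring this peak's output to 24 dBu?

9 dB

The peak compresses to 4 + 22/2 = 15 dBu.
To reach 24 dBu requires 24 − 15 = 9 dB of make-up.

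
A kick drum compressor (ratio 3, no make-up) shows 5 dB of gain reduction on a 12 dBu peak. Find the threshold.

4.5 dBu

Input is 7.5 dB above T (since output overshoot × R = input overshoot: (7 − T)·3 = 12 − T gives T = 4.5 dBu).
Check: 4.5 + (12 − 4.5)/3 = 4.5 + 2.5 = 7 dBu. ✓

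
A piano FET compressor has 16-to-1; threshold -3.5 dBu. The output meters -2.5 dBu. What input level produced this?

That's 1 dB above the -3.5 dBu threshold.
Undo the ratio: input overshoot = 1 × 16 = 16 dB, giving input = 12.5 dBu.

12.5 dBu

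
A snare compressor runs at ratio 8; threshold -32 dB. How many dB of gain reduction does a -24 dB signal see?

-24 dB exceeds the threshold by 8 dB.
At 8:1, output sits 8/8 = 1 dB above threshold.
GR = overshoot in − overshoot out = 8 − 1 = 7 dB.

7 dB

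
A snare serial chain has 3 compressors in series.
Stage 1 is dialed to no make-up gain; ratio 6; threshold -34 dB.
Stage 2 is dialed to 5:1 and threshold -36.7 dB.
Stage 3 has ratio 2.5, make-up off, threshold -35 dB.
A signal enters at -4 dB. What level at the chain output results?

Stage 1: overshoot 30 dB → 30/6 = 5 dB → -29 dB.
Stage 2: -29 dB is 7.7 dB over -36.7 dB; at 5:1 that becomes 1.54 dB over, giving -35.16 dB.
Stage 3: -35.16 dB is at or below the -35 dB threshold — no compression; output -35.16 dB.

-35.16 dB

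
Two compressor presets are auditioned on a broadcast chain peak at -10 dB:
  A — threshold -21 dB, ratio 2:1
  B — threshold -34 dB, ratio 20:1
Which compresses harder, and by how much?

B, by 17.3 dB

A: 11 dB over, compressed to 5.5 dB over, so 5.5 dB of GR.
B: 24 dB over, compressed to 1.2 dB over, so 22.8 dB of GR.
B reduces 17.3 dB more.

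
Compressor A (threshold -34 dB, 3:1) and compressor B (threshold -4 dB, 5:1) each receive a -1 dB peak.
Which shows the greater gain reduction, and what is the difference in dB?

A: GR = 33 − 33/3 = 22 dB.
B: GR = 3 − 3/5 = 2.4 dB.
A reduces 19.6 dB more.

A, by 19.6 dB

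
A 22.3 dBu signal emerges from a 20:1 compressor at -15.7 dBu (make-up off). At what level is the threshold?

-17.7 dBu

Input is 40 dB above T (since output overshoot × R = input overshoot: (-15.7 − T)·20 = 22.3 − T gives T = -17.7 dBu).
Check: -17.7 + (22.3 − (-17.7))/20 = -17.7 + 2 = -15.7 dBu. ✓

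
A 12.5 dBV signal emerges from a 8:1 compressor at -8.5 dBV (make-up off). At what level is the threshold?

-11.5 dBV

Let T be the threshold. Output overshoot = (input overshoot)/R, so -8.5 − T = (12.5 − T)/8.
8·(-8.5 − T) = 12.5 − T → 7·T = -68 − 12.5 = -80.5.
T = -80.5/7 = -11.5 dBV.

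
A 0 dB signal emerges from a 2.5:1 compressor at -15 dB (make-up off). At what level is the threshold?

Input is 25 dB above T (since output overshoot × R = input overshoot: (-15 − T)·2.5 = 0 − T gives T = -25 dB).
Check: -25 + (0 − (-25))/2.5 = -25 + 10 = -15 dB. ✓

-25 dB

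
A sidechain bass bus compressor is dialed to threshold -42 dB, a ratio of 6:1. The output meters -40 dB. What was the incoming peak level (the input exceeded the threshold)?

-30 dB

Post-compression overshoot = -40 − (-42) = 2 dB.
Input overshoot = R × output overshoot = 12 dB → input = -42 + 12 = -30 dB.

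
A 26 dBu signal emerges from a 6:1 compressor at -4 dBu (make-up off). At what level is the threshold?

Let T be the threshold. Output overshoot = (input overshoot)/R, so -4 − T = (26 − T)/6.
6·(-4 − T) = 26 − T → 5·T = -24 − 26 = -50.
T = -50/5 = -10 dBu.

-10 dBu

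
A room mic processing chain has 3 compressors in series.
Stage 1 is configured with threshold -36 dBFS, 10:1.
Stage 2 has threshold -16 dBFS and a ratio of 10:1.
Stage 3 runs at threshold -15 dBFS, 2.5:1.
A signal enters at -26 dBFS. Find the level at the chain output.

-35 dBFS

Stage 1: overshoot 10 dB → 10/10 = 1 dB → -35 dBFS.
Stage 2: -35 dBFS is at or below the -16 dBFS threshold — no compression; output -35 dBFS.
Stage 3: -35 dBFS is at or below the -15 dBFS threshold — no compression; output -35 dBFS.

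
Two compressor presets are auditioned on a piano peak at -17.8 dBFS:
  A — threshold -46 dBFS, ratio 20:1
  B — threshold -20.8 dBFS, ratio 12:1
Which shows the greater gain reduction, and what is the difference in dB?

A: 28.2 dB over, compressed to 1.41 dB over, so 26.79 dB of GR.
B: 3 dB over, compressed to 0.25 dB over, so 2.75 dB of GR.
Difference: 24.04 dB in favour of A.

A, by 24.04 dB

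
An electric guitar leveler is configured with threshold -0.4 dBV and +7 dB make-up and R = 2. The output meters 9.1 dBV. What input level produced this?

Remove make-up: 9.1 − 7 = 2.1 dBV.
The compressed level sits 2.1 − (-0.4) = 2.5 dB over threshold.
Before 2:1 compression the overshoot was 2.5 × 2 = 5 dB, so input = -0.4 + 5 = 4.6 dBV.

4.6 dBV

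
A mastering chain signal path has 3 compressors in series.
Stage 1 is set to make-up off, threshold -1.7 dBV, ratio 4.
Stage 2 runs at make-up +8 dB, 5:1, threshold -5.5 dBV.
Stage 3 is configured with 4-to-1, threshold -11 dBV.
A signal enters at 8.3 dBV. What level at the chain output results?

-7.31 dBV

Stage 1: 10 dB above -1.7 dBV, reduced 4:1 to 2.5 dB above → 0.8 dBV.
Stage 2: overshoot 6.3 dB → 6.3/5 = 1.26 dB → -4.24 dBV; +8 dB make-up → 3.76 dBV.
Stage 3: 14.76 dB above -11 dBV, reduced 4:1 to 3.69 dB above → -7.31 dBV.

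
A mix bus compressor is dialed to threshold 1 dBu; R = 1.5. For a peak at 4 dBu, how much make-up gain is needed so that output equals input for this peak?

Without make-up, output = threshold + overshoot/1.5 = 1 + 2 = 3 dBu.
Gap to target: 1 dB.

1 dB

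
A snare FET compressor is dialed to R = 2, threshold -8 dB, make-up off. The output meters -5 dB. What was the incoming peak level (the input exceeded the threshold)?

-2 dB

That's 3 dB above the -8 dB threshold.
Input overshoot = R × output overshoot = 6 dB → input = -8 + 6 = -2 dB.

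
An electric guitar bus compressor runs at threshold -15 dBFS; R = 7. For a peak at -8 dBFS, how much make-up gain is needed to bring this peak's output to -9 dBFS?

Overshoot 7 dB → 7/7 = 1 dB after compression, so the compressed level is -15 + 1 = -14 dBFS.
Make-up = target − compressed = -9 − (-14) = 5 dB.

5 dB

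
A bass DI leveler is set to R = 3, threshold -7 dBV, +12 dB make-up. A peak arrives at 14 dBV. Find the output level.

12 dBV

14 dBV sits 21 dB over threshold.
3:1 compression reduces that to 21/3 = 7 dB over.
So the level is -7 + 7 = 0 dBV; make-up adds 12 dB, giving 12 dBV.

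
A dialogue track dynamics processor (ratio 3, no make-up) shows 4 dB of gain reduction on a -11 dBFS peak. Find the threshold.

-17 dBFS

Let T be the threshold. Output overshoot = (input overshoot)/R, so -15 − T = (-11 − T)/3.
3·(-15 − T) = -11 − T → 2·T = -45 − (-11) = -34.
T = -34/2 = -17 dBFS.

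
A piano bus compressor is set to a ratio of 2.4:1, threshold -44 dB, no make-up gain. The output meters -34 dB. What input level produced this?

-20 dB

The compressed level sits -34 − (-44) = 10 dB over threshold.
Input overshoot = R × output overshoot = 24 dB → input = -44 + 24 = -20 dB.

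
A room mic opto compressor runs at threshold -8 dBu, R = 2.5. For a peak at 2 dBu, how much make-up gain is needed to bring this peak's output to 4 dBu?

8 dB

The peak compresses to -8 + 10/2.5 = -4 dBu.
To reach 4 dBu requires 4 − (-4) = 8 dB of make-up.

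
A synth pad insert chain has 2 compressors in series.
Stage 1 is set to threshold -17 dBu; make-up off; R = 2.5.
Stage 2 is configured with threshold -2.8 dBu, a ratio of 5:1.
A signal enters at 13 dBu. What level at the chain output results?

-5 dBu

Stage 1: 13 dBu is 30 dB over -17 dBu; at 2.5:1 that becomes 12 dB over, giving -5 dBu.
Stage 2: -5 dBu ≤ -2.8 dBu, so stage 2 doesn't engage; output -5 dBu.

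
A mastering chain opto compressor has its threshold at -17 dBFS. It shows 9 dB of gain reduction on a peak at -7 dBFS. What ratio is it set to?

Input overshoot = -7 − (-17) = 10 dB.
Output overshoot = 10 − 9 = 1 dB.
Ratio = input overshoot / output overshoot = 10 / 1 = 10.

10:1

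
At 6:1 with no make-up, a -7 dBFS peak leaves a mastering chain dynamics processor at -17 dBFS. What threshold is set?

-19 dBFS

Gain reduction = -7 − (-17) = 10 dB; output overshoot = GR / (R − 1) = 10 / 5 = 2 dB.
Threshold = output − output overshoot = -17 − 2 = -19 dBFS.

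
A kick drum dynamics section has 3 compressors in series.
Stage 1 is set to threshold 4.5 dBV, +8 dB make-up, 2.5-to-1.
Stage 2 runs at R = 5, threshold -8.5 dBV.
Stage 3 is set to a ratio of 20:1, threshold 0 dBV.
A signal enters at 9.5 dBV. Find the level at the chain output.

-3.9 dBV

Stage 1: 9.5 dBV is 5 dB over 4.5 dBV; at 2.5:1 that becomes 2 dB over, giving 6.5 dBV; +8 dB make-up → 14.5 dBV.
Stage 2: overshoot 23 dB → 23/5 = 4.6 dB → -3.9 dBV.
Stage 3: -3.9 dBV ≤ 0 dBV, so stage 3 doesn't engage; output -3.9 dBV.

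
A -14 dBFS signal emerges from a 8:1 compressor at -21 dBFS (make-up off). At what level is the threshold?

-22 dBFS

Let T be the threshold. Output overshoot = (input overshoot)/R, so -21 − T = (-14 − T)/8.
8·(-21 − T) = -14 − T → 7·T = -168 − (-14) = -154.
T = -154/7 = -22 dBFS.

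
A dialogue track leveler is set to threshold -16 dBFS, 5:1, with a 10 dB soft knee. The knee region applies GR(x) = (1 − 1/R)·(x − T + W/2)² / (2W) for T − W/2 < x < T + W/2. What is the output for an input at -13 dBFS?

-15.56 dBFS

x − T + W/2 = -13 − (-16) + 5 = 8.
GR = (1 − 1/5) × 8² / 20 = 0.8 × 64 / 20 = 2.56 dB.
Output = -13 − 2.56 = -15.56 dBFS.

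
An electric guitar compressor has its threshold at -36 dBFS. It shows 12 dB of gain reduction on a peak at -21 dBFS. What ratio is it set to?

5:1

Input overshoot = -21 − (-36) = 15 dB.
Output overshoot = 15 − 12 = 3 dB.
Ratio = input overshoot / output overshoot = 15 / 3 = 5.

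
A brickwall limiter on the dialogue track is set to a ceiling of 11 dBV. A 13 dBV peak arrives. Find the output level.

11 dBV

A brickwall limiter is an ∞:1 compressor: any input above the ceiling is clamped to 11 dBV.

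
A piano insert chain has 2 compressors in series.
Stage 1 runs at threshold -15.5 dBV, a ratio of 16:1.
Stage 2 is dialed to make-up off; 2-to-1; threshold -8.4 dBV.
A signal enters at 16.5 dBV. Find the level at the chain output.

-13.5 dBV

Stage 1: overshoot 32 dB → 32/16 = 2 dB → -13.5 dBV.
Stage 2: below threshold (-13.5 ≤ -8.4); passes unchanged; output -13.5 dBV.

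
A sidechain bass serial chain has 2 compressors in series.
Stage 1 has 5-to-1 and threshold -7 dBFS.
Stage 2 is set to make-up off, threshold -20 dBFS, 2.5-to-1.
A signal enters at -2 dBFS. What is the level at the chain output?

Stage 1: -2 dBFS is 5 dB over -7 dBFS; at 5:1 that becomes 1 dB over, giving -6 dBFS.
Stage 2: 14 dB above -20 dBFS, reduced 2.5:1 to 5.6 dB above → -14.4 dBFS.

-14.4 dBFS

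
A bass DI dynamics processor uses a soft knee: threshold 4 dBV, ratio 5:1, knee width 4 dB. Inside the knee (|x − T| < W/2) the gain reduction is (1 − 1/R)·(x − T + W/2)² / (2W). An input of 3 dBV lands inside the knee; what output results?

2.9 dBV

x − T + W/2 = 3 − 4 + 2 = 1.
GR = (1 − 1/5) × 1² / 8 = 0.8 × 1 / 8 = 0.1 dB.
Output = 3 − 0.1 = 2.9 dBV.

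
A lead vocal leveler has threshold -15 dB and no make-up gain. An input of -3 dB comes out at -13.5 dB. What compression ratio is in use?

Input overshoot = -3 − (-15) = 12 dB; output overshoot = -13.5 − (-15) = 1.5 dB.
Ratio = 12 / 1.5 = 8.

8:1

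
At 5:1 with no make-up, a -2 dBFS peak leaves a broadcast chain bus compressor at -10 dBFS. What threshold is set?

-12 dBFS

Let T be the threshold. Output overshoot = (input overshoot)/R, so -10 − T = (-2 − T)/5.
5·(-10 − T) = -2 − T → 4·T = -50 − (-2) = -48.
T = -48/4 = -12 dBFS.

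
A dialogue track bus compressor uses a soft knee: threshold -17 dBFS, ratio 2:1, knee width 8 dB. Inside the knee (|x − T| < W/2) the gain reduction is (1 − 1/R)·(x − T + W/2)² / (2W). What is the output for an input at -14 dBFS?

x − T + W/2 = -14 − (-17) + 4 = 7.
GR = (1 − 1/2) × 7² / 16 = 0.5 × 49 / 16 = 1.53125 dB.
Output = -14 − 1.53125 = -15.53125 dBFS.

-15.53125 dBFS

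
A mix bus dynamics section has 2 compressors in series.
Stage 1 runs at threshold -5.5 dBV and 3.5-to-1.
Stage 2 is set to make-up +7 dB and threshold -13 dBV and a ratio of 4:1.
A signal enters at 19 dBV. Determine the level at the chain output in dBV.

Stage 1: 24.5 dB above -5.5 dBV, reduced 3.5:1 to 7 dB above → 1.5 dBV.
Stage 2: overshoot 14.5 dB → 14.5/4 = 3.625 dB → -9.375 dBV; +7 dB make-up → -2.375 dBV.

-2.375 dBV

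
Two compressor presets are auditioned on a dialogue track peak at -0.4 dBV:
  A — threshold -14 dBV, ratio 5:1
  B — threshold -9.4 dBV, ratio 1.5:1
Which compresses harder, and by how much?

A, by 7.88 dB

A: GR = 13.6 − 13.6/5 = 10.88 dB.
B: GR = 9 − 9/1.5 = 3 dB.
A reduces 7.88 dB more.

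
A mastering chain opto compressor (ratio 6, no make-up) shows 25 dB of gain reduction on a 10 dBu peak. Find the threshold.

-20 dBu

Gain reduction = 10 − (-15) = 25 dB; output overshoot = GR / (R − 1) = 25 / 5 = 5 dB.
Threshold = output − output overshoot = -15 − 5 = -20 dBu.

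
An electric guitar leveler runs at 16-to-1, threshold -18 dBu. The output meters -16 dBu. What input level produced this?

Post-compression overshoot = -16 − (-18) = 2 dB.
Before 16:1 compression the overshoot was 2 × 16 = 32 dB, so input = -18 + 32 = 14 dBu.

14 dBu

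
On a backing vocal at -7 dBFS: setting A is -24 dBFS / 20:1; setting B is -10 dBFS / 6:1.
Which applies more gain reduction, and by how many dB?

A: 17 dB over, compressed to 0.85 dB over, so 16.15 dB of GR.
B: 3 dB over, compressed to 0.5 dB over, so 2.5 dB of GR.
A applies 13.65 dB more gain reduction.

A, by 13.65 dB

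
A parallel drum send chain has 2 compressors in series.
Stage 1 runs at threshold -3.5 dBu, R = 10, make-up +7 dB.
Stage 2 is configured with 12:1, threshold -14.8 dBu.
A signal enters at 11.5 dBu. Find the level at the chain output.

-13.15 dBu

Stage 1: 11.5 dBu is 15 dB over -3.5 dBu; at 10:1 that becomes 1.5 dB over, giving -2 dBu; +7 dB make-up → 5 dBu.
Stage 2: overshoot 19.8 dB → 19.8/12 = 1.65 dB → -13.15 dBu.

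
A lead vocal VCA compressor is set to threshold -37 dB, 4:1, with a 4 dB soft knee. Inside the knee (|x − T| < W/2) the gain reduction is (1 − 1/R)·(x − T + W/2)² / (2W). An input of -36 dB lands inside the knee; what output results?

-36.84375 dB

x − T + W/2 = -36 − (-37) + 2 = 3.
GR = (1 − 1/4) × 3² / 8 = 0.75 × 9 / 8 = 0.84375 dB.
Output = -36 − 0.84375 = -36.84375 dB.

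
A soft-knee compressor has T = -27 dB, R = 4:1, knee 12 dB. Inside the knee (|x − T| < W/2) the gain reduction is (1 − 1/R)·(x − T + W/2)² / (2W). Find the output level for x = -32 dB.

-32.03125 dB

x − T + W/2 = -32 − (-27) + 6 = 1.
GR = (1 − 1/4) × 1² / 24 = 0.75 × 1 / 24 = 0.03125 dB.
Output = -32 − 0.03125 = -32.03125 dB.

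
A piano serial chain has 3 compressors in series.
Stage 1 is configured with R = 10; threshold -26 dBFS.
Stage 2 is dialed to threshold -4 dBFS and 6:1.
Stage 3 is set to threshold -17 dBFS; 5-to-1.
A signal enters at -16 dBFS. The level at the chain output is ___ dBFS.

-25 dBFS

Stage 1: -16 dBFS is 10 dB over -26 dBFS; at 10:1 that becomes 1 dB over, giving -25 dBFS.
Stage 2: -25 dBFS ≤ -4 dBFS, so stage 2 doesn't engage; output -25 dBFS.
Stage 3: -25 dBFS ≤ -17 dBFS, so stage 3 doesn't engage; output -25 dBFS.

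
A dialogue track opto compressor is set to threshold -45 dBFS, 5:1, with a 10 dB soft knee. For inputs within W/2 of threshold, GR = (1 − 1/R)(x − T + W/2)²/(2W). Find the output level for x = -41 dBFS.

x − T + W/2 = -41 − (-45) + 5 = 9.
GR = (1 − 1/5) × 9² / 20 = 0.8 × 81 / 20 = 3.24 dB.
Output = -41 − 3.24 = -44.24 dBFS.

-44.24 dBFS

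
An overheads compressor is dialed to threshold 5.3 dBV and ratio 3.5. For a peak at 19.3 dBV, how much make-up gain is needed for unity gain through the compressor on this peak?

Without make-up, output = threshold + overshoot/3.5 = 5.3 + 4 = 9.3 dBV.
Gap to target: 10 dB.

10 dB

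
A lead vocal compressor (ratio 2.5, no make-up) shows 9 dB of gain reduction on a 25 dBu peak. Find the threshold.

10 dBu

Input is 15 dB above T (since output overshoot × R = input overshoot: (16 − T)·2.5 = 25 − T gives T = 10 dBu).
Check: 10 + (25 − 10)/2.5 = 10 + 6 = 16 dBu. ✓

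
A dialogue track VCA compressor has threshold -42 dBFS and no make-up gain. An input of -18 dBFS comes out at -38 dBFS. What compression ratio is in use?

Input overshoot = -18 − (-42) = 24 dB; output overshoot = -38 − (-42) = 4 dB.
Ratio = 24 / 4 = 6.

6:1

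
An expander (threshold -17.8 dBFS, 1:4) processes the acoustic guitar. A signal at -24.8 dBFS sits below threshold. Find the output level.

Below threshold, a 1:4 expander applies gain = (4−1)×(T − x) of attenuation.
(4−1) × 7 = 21 dB, so output = -24.8 − 21 = -45.8 dBFS.

-45.8 dBFS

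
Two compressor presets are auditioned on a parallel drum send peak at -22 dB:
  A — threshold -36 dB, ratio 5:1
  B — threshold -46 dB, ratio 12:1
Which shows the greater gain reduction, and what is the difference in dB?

A: overshoot 14 dB → output overshoot 2.8 dB → GR 11.2 dB.
B: overshoot 24 dB → output overshoot 2 dB → GR 22 dB.
B reduces 10.8 dB more.

B, by 10.8 dB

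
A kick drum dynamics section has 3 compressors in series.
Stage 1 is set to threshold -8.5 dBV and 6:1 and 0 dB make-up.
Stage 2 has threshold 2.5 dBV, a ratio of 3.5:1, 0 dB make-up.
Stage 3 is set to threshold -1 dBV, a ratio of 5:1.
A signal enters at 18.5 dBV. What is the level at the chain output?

-4 dBV

Stage 1: 18.5 dBV is 27 dB over -8.5 dBV; at 6:1 that becomes 4.5 dB over, giving -4 dBV.
Stage 2: -4 dBV ≤ 2.5 dBV, so stage 2 doesn't engage; output -4 dBV.
Stage 3: -4 dBV is at or below the -1 dBV threshold — no compression; output -4 dBV.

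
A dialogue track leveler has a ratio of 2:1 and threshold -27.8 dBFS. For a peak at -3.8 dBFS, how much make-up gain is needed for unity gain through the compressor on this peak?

12 dB

The peak compresses to -27.8 + 24/2 = -15.8 dBFS.
To reach -3.8 dBFS requires -3.8 − (-15.8) = 12 dB of make-up.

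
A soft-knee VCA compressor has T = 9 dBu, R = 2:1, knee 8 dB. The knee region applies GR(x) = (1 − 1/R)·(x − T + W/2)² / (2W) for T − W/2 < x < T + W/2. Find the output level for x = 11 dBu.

9.875 dBu

x − T + W/2 = 11 − 9 + 4 = 6.
GR = (1 − 1/2) × 6² / 16 = 0.5 × 36 / 16 = 1.125 dB.
Output = 11 − 1.125 = 9.875 dBu.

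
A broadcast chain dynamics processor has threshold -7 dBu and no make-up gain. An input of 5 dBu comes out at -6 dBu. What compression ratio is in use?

12:1

Input overshoot = 5 − (-7) = 12 dB; output overshoot = -6 − (-7) = 1 dB.
Ratio = 12 / 1 = 12.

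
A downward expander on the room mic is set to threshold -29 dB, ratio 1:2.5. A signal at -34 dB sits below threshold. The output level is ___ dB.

-41.5 dB

The input is 5 dB below the -29 dB threshold.
A 1:2.5 expander multiplies undershoot by 2.5: 5 × 2.5 = 12.5 dB below threshold.
Output = -29 − 12.5 = -41.5 dB.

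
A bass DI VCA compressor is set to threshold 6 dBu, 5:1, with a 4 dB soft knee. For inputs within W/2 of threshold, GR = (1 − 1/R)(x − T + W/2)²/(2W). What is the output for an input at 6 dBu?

5.6 dBu

x − T + W/2 = 6 − 6 + 2 = 2.
GR = (1 − 1/5) × 2² / 8 = 0.8 × 4 / 8 = 0.4 dB.
Output = 6 − 0.4 = 5.6 dBu.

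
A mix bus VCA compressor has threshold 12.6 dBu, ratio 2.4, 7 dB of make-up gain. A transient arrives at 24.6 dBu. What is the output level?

24.6 dBu

The input is 12 dB above the 12.6 dBu threshold.
2.4:1 compression reduces that to 12/2.4 = 5 dB over.
That puts the output at 17.6 dBu; make-up adds 7 dB, giving 24.6 dBu.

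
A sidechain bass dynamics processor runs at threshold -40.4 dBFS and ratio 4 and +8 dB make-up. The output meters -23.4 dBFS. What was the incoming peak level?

Stripping the +8 dB make-up gives -31.4 dBFS at the gain stage.
That's 9 dB above the -40.4 dBFS threshold.
Before 4:1 compression the overshoot was 9 × 4 = 36 dB, so input = -40.4 + 36 = -4.4 dBFS.

-4.4 dBFS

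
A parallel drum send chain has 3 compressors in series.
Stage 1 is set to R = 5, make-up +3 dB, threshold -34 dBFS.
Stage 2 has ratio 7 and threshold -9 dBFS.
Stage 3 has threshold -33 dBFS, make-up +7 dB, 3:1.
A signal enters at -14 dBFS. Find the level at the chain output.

-24 dBFS

Stage 1: 20 dB above -34 dBFS, reduced 5:1 to 4 dB above → -30 dBFS; +3 dB make-up → -27 dBFS.
Stage 2: -27 dBFS is at or below the -9 dBFS threshold — no compression; output -27 dBFS.
Stage 3: overshoot 6 dB → 6/3 = 2 dB → -31 dBFS; +7 dB make-up → -24 dBFS.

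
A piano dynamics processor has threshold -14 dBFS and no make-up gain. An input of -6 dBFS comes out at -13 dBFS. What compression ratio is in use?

8:1

Input overshoot = -6 − (-14) = 8 dB; output overshoot = -13 − (-14) = 1 dB.
Ratio = 8 / 1 = 8.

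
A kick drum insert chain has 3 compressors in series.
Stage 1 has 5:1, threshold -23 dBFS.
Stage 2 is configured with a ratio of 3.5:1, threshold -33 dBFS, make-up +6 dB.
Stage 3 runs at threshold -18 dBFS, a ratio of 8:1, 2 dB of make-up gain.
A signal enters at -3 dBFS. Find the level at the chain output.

Stage 1: overshoot 20 dB → 20/5 = 4 dB → -19 dBFS.
Stage 2: -19 dBFS is 14 dB over -33 dBFS; at 3.5:1 that becomes 4 dB over, giving -29 dBFS; +6 dB make-up → -23 dBFS.
Stage 3: -23 dBFS is at or below the -18 dBFS threshold — no compression; make-up brings it to -21 dBFS.

-21 dBFS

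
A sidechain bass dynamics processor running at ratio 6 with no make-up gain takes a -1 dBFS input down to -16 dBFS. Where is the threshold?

-19 dBFS

Input is 18 dB above T (since output overshoot × R = input overshoot: (-16 − T)·6 = -1 − T gives T = -19 dBFS).
Check: -19 + (-1 − (-19))/6 = -19 + 3 = -16 dBFS. ✓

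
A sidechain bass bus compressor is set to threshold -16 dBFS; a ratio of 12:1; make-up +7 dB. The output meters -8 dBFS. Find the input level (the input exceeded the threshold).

Remove make-up: -8 − 7 = -15 dBFS.
The compressed level sits -15 − (-16) = 1 dB over threshold.
Undo the ratio: input overshoot = 1 × 12 = 12 dB, giving input = -4 dBFS.

-4 dBFS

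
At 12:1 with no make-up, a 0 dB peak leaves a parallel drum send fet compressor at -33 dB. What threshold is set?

Gain reduction = 0 − (-33) = 33 dB; output overshoot = GR / (R − 1) = 33 / 11 = 3 dB.
Threshold = output − output overshoot = -33 − 3 = -36 dB.

-36 dB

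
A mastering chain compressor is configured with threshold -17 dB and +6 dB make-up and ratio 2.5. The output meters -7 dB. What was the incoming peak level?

-7 dB

Remove make-up: -7 − 6 = -13 dB.
Post-compression overshoot = -13 − (-17) = 4 dB.
Undo the ratio: input overshoot = 4 × 2.5 = 10 dB, giving input = -7 dB.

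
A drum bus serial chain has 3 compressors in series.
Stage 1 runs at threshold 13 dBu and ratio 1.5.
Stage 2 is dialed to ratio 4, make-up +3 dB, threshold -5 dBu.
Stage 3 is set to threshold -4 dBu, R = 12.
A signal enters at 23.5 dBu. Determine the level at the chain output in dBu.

Stage 1: 23.5 dBu is 10.5 dB over 13 dBu; at 1.5:1 that becomes 7 dB over, giving 20 dBu.
Stage 2: 25 dB above -5 dBu, reduced 4:1 to 6.25 dB above → 1.25 dBu; +3 dB make-up → 4.25 dBu.
Stage 3: 4.25 dBu is 8.25 dB over -4 dBu; at 12:1 that becomes 0.6875 dB over, giving -3.3125 dBu.

-3.3125 dBu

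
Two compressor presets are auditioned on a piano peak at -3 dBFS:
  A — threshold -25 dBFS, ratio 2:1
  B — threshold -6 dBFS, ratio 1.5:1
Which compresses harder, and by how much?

A: overshoot 22 dB → output overshoot 11 dB → GR 11 dB.
B: overshoot 3 dB → output overshoot 2 dB → GR 1 dB.
A reduces 10 dB more.

A, by 10 dB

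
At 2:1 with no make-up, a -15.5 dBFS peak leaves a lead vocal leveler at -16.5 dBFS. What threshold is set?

-17.5 dBFS

Gain reduction = -15.5 − (-16.5) = 1 dB; output overshoot = GR / (R − 1) = 1 / 1 = 1 dB.
Threshold = output − output overshoot = -16.5 − 1 = -17.5 dBFS.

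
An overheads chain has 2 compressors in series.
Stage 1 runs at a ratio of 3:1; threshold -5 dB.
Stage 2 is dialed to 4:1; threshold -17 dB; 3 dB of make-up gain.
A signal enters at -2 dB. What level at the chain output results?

-10.75 dB

Stage 1: 3 dB above -5 dB, reduced 3:1 to 1 dB above → -4 dB.
Stage 2: 13 dB above -17 dB, reduced 4:1 to 3.25 dB above → -13.75 dB; +3 dB make-up → -10.75 dB.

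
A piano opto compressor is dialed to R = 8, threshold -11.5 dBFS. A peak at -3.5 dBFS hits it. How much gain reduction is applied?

Overshoot = -3.5 − (-11.5) = 8 dB.
At 8:1, output sits 8/8 = 1 dB above threshold.
GR = overshoot in − overshoot out = 8 − 1 = 7 dB.

7 dB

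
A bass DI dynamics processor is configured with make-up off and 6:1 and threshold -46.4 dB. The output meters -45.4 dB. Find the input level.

-40.4 dB

That's 1 dB above the -46.4 dB threshold.
Undo the ratio: input overshoot = 1 × 6 = 6 dB, giving input = -40.4 dB.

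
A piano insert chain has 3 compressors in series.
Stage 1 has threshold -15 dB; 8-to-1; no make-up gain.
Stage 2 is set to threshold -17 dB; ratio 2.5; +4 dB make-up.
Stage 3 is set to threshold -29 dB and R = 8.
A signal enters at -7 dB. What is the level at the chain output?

Stage 1: -7 dB is 8 dB over -15 dB; at 8:1 that becomes 1 dB over, giving -14 dB.
Stage 2: overshoot 3 dB → 3/2.5 = 1.2 dB → -15.8 dB; +4 dB make-up → -11.8 dB.
Stage 3: -11.8 dB is 17.2 dB over -29 dB; at 8:1 that becomes 2.15 dB over, giving -26.85 dB.

-26.85 dB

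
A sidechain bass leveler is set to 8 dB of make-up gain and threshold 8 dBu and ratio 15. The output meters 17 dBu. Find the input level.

23 dBu

Stripping the +8 dB make-up gives 9 dBu at the gain stage.
That's 1 dB above the 8 dBu threshold.
Input overshoot = R × output overshoot = 15 dB → input = 8 + 15 = 23 dBu.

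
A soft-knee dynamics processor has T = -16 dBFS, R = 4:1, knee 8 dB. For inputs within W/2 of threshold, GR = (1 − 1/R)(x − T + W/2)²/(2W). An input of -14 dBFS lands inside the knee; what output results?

x − T + W/2 = -14 − (-16) + 4 = 6.
GR = (1 − 1/4) × 6² / 16 = 0.75 × 36 / 16 = 1.6875 dB.
Output = -14 − 1.6875 = -15.6875 dBFS.

-15.6875 dBFS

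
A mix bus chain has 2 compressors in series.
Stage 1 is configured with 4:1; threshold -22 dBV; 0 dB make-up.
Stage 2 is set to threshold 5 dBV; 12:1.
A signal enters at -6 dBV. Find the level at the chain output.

-18 dBV

Stage 1: overshoot 16 dB → 16/4 = 4 dB → -18 dBV.
Stage 2: -18 dBV is at or below the 5 dBV threshold — no compression; output -18 dBV.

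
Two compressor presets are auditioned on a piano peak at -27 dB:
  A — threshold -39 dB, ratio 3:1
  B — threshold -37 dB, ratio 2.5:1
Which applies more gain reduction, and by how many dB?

A: GR = 12 − 12/3 = 8 dB.
B: GR = 10 − 10/2.5 = 6 dB.
Difference: 2 dB in favour of A.

A, by 2 dB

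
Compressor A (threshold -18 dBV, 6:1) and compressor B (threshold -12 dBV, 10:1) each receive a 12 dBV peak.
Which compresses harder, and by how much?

A: GR = 30 − 30/6 = 25 dB.
B: GR = 24 − 24/10 = 21.6 dB.
Difference: 3.4 dB in favour of A.

A, by 3.4 dB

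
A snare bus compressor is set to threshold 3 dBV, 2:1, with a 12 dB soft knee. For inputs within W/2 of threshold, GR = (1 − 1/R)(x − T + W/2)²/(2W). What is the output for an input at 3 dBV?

2.25 dBV

x − T + W/2 = 3 − 3 + 6 = 6.
GR = (1 − 1/2) × 6² / 24 = 0.5 × 36 / 24 = 0.75 dB.
Output = 3 − 0.75 = 2.25 dBV.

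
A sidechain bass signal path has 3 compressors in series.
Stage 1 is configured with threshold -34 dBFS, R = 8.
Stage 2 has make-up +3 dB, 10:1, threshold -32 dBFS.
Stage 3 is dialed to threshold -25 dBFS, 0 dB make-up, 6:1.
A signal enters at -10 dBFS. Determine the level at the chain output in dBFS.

-28.9 dBFS

Stage 1: -10 dBFS is 24 dB over -34 dBFS; at 8:1 that becomes 3 dB over, giving -31 dBFS.
Stage 2: -31 dBFS is 1 dB over -32 dBFS; at 10:1 that becomes 0.1 dB over, giving -31.9 dBFS; +3 dB make-up → -28.9 dBFS.
Stage 3: -28.9 dBFS is at or below the -25 dBFS threshold — no compression; output -28.9 dBFS.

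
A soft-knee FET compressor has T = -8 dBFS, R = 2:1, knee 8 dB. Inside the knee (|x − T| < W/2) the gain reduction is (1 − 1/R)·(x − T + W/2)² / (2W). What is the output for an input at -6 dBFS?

x − T + W/2 = -6 − (-8) + 4 = 6.
GR = (1 − 1/2) × 6² / 16 = 0.5 × 36 / 16 = 1.125 dB.
Output = -6 − 1.125 = -7.125 dBFS.

-7.125 dBFS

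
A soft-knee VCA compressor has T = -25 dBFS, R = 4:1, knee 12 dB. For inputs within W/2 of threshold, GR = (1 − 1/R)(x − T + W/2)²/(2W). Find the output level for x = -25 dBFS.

x − T + W/2 = -25 − (-25) + 6 = 6.
GR = (1 − 1/4) × 6² / 24 = 0.75 × 36 / 24 = 1.125 dB.
Output = -25 − 1.125 = -26.125 dBFS.

-26.125 dBFS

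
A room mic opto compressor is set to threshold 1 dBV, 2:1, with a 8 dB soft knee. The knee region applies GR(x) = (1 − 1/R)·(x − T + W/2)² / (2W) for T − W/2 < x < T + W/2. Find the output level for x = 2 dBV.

1.21875 dBV

x − T + W/2 = 2 − 1 + 4 = 5.
GR = (1 − 1/2) × 5² / 16 = 0.5 × 25 / 16 = 0.78125 dB.
Output = 2 − 0.78125 = 1.21875 dBV.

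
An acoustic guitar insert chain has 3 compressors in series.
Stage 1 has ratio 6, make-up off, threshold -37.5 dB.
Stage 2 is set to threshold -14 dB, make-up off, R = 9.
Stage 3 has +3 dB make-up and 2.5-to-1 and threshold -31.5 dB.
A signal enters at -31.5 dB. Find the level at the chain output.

-33.5 dB

Stage 1: -31.5 dB is 6 dB over -37.5 dB; at 6:1 that becomes 1 dB over, giving -36.5 dB.
Stage 2: -36.5 dB ≤ -14 dB, so stage 2 doesn't engage; output -36.5 dB.
Stage 3: below threshold (-36.5 ≤ -31.5); passes unchanged; make-up brings it to -33.5 dB.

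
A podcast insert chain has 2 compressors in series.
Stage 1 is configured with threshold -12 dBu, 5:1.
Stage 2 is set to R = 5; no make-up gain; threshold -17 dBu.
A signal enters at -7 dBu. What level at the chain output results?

-15.8 dBu

Stage 1: overshoot 5 dB → 5/5 = 1 dB → -11 dBu.
Stage 2: 6 dB above -17 dBu, reduced 5:1 to 1.2 dB above → -15.8 dBu.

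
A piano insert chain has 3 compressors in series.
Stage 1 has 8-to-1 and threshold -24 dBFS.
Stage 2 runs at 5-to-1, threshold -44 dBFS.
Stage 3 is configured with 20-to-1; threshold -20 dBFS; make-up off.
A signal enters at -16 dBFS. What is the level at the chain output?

Stage 1: overshoot 8 dB → 8/8 = 1 dB → -23 dBFS.
Stage 2: overshoot 21 dB → 21/5 = 4.2 dB → -39.8 dBFS.
Stage 3: below threshold (-39.8 ≤ -20); passes unchanged; output -39.8 dBFS.

-39.8 dBFS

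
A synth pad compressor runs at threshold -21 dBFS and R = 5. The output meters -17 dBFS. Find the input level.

-1 dBFS

Post-compression overshoot = -17 − (-21) = 4 dB.
Before 5:1 compression the overshoot was 4 × 5 = 20 dB, so input = -21 + 20 = -1 dBFS.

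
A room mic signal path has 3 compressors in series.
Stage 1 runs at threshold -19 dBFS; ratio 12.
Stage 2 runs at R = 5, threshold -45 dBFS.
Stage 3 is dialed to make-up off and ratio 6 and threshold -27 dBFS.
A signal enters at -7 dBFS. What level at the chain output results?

-39.6 dBFS

Stage 1: -7 dBFS is 12 dB over -19 dBFS; at 12:1 that becomes 1 dB over, giving -18 dBFS.
Stage 2: -18 dBFS is 27 dB over -45 dBFS; at 5:1 that becomes 5.4 dB over, giving -39.6 dBFS.
Stage 3: below threshold (-39.6 ≤ -27); passes unchanged; output -39.6 dBFS.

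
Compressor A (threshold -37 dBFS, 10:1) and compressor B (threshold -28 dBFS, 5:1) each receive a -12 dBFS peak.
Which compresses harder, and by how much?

A: overshoot 25 dB → output overshoot 2.5 dB → GR 22.5 dB.
B: overshoot 16 dB → output overshoot 3.2 dB → GR 12.8 dB.
Difference: 9.7 dB in favour of A.

A, by 9.7 dB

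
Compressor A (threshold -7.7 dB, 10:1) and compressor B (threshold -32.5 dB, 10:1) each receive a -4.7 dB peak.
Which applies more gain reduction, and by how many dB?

B, by 22.32 dB

A: overshoot 3 dB → output overshoot 0.3 dB → GR 2.7 dB.
B: overshoot 27.8 dB → output overshoot 2.78 dB → GR 25.02 dB.
Difference: 22.32 dB in favour of B.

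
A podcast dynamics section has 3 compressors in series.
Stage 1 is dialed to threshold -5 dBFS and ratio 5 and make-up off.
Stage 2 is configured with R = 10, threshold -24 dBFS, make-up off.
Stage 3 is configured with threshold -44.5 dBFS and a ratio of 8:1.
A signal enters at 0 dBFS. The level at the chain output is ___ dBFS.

Stage 1: overshoot 5 dB → 5/5 = 1 dB → -4 dBFS.
Stage 2: -4 dBFS is 20 dB over -24 dBFS; at 10:1 that becomes 2 dB over, giving -22 dBFS.
Stage 3: -22 dBFS is 22.5 dB over -44.5 dBFS; at 8:1 that becomes 2.8125 dB over, giving -41.6875 dBFS.

-41.6875 dBFS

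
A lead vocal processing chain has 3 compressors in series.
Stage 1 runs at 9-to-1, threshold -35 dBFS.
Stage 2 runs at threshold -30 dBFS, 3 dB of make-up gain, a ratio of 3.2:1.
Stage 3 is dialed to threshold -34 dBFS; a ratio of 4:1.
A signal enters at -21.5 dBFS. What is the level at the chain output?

-33.125 dBFS

Stage 1: overshoot 13.5 dB → 13.5/9 = 1.5 dB → -33.5 dBFS.
Stage 2: -33.5 dBFS is at or below the -30 dBFS threshold — no compression; make-up brings it to -30.5 dBFS.
Stage 3: 3.5 dB above -34 dBFS, reduced 4:1 to 0.875 dB above → -33.125 dBFS.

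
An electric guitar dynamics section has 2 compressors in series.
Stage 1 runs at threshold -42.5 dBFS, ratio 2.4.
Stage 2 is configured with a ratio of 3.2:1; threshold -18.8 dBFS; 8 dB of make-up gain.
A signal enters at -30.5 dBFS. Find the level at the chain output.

-29.5 dBFS

Stage 1: overshoot 12 dB → 12/2.4 = 5 dB → -37.5 dBFS.
Stage 2: below threshold (-37.5 ≤ -18.8); passes unchanged; make-up brings it to -29.5 dBFS.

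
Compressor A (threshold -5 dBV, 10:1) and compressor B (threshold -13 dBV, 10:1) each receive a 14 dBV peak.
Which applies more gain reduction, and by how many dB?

B, by 7.2 dB

A: overshoot 19 dB → output overshoot 1.9 dB → GR 17.1 dB.
B: overshoot 27 dB → output overshoot 2.7 dB → GR 24.3 dB.
B reduces 7.2 dB more.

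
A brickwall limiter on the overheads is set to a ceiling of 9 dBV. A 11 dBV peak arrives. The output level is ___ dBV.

A brickwall limiter is an ∞:1 compressor: any input above the ceiling is clamped to 9 dBV.

9 dBV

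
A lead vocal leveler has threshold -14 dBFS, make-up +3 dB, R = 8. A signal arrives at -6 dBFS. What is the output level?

-6 dBFS sits 8 dB over threshold.
8:1 compression reduces that to 8/8 = 1 dB over.
Output = -14 + 1 = -13 dBFS; make-up adds 3 dB, giving -10 dBFS.

-10 dBFS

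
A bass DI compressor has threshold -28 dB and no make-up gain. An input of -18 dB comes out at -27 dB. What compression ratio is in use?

10:1

Input overshoot = -18 − (-28) = 10 dB; output overshoot = -27 − (-28) = 1 dB.
Ratio = 10 / 1 = 10.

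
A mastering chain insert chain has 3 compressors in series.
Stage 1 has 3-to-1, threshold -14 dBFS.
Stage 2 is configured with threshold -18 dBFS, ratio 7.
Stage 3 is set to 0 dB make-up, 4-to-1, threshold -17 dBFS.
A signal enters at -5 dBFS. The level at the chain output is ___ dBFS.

-17 dBFS

Stage 1: -5 dBFS is 9 dB over -14 dBFS; at 3:1 that becomes 3 dB over, giving -11 dBFS.
Stage 2: overshoot 7 dB → 7/7 = 1 dB → -17 dBFS.
Stage 3: -17 dBFS ≤ -17 dBFS, so stage 3 doesn't engage; output -17 dBFS.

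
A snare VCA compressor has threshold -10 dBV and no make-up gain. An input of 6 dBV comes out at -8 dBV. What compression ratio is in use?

8:1

Input overshoot = 6 − (-10) = 16 dB; output overshoot = -8 − (-10) = 2 dB.
Ratio = 16 / 2 = 8.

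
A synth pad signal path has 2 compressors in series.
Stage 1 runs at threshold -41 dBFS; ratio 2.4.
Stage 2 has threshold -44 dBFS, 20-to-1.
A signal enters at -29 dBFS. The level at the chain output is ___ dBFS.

Stage 1: 12 dB above -41 dBFS, reduced 2.4:1 to 5 dB above → -36 dBFS.
Stage 2: -36 dBFS is 8 dB over -44 dBFS; at 20:1 that becomes 0.4 dB over, giving -43.6 dBFS.

-43.6 dBFS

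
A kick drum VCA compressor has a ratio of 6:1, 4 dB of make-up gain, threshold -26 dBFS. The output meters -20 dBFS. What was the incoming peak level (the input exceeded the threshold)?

-14 dBFS

Before make-up, the level was -20 − 4 = -24 dBFS.
That's 2 dB above the -26 dBFS threshold.
Undo the ratio: input overshoot = 2 × 6 = 12 dB, giving input = -14 dBFS.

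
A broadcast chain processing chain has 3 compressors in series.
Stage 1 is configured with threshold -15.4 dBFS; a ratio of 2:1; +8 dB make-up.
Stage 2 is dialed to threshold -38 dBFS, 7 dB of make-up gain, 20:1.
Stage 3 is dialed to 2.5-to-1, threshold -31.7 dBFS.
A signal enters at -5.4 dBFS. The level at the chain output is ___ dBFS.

Stage 1: -5.4 dBFS is 10 dB over -15.4 dBFS; at 2:1 that becomes 5 dB over, giving -10.4 dBFS; +8 dB make-up → -2.4 dBFS.
Stage 2: -2.4 dBFS is 35.6 dB over -38 dBFS; at 20:1 that becomes 1.78 dB over, giving -36.22 dBFS; +7 dB make-up → -29.22 dBFS.
Stage 3: -29.22 dBFS is 2.48 dB over -31.7 dBFS; at 2.5:1 that becomes 0.992 dB over, giving -30.708 dBFS.

-30.708 dBFS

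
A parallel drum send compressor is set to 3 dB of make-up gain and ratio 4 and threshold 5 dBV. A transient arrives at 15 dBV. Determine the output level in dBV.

10.5 dBV

15 dBV sits 10 dB over threshold.
4:1 compression reduces that to 10/4 = 2.5 dB over.
So the level is 5 + 2.5 = 7.5 dBV; make-up adds 3 dB, giving 10.5 dBV.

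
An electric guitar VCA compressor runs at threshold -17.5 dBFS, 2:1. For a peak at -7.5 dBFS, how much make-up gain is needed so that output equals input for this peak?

5 dB

Overshoot 10 dB → 10/2 = 5 dB after compression, so the compressed level is -17.5 + 5 = -12.5 dBFS.
Make-up = target − compressed = -7.5 − (-12.5) = 5 dB.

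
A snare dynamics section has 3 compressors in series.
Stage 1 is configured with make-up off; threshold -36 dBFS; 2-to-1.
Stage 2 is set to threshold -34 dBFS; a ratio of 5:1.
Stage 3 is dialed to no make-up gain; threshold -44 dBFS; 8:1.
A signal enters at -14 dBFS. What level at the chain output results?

-42.525 dBFS

Stage 1: overshoot 22 dB → 22/2 = 11 dB → -25 dBFS.
Stage 2: -25 dBFS is 9 dB over -34 dBFS; at 5:1 that becomes 1.8 dB over, giving -32.2 dBFS.
Stage 3: -32.2 dBFS is 11.8 dB over -44 dBFS; at 8:1 that becomes 1.475 dB over, giving -42.525 dBFS.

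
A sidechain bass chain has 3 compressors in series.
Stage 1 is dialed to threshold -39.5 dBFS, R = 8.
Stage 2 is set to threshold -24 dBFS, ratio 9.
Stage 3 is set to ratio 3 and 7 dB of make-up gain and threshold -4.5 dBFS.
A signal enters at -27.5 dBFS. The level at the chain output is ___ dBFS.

-31 dBFS

Stage 1: 12 dB above -39.5 dBFS, reduced 8:1 to 1.5 dB above → -38 dBFS.
Stage 2: -38 dBFS ≤ -24 dBFS, so stage 2 doesn't engage; output -38 dBFS.
Stage 3: -38 dBFS is at or below the -4.5 dBFS threshold — no compression; make-up brings it to -31 dBFS.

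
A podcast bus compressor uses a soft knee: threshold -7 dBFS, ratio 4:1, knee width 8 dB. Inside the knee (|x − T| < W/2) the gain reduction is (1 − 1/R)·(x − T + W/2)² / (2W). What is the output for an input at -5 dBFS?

x − T + W/2 = -5 − (-7) + 4 = 6.
GR = (1 − 1/4) × 6² / 16 = 0.75 × 36 / 16 = 1.6875 dB.
Output = -5 − 1.6875 = -6.6875 dBFS.

-6.6875 dBFS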